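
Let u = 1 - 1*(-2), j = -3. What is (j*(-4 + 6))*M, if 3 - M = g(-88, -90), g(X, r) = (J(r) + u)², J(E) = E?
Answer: 45396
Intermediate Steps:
u = 3 (u = 1 + 2 = 3)
g(X, r) = (3 + r)² (g(X, r) = (r + 3)² = (3 + r)²)
M = -7566 (M = 3 - (3 - 90)² = 3 - 1*(-87)² = 3 - 1*7569 = 3 - 7569 = -7566)
(j*(-4 + 6))*M = -3*(-4 + 6)*(-7566) = -3*2*(-7566) = -6*(-7566) = 45396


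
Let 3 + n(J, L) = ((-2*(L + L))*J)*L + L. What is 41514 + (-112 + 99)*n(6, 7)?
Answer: 56750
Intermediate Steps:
n(J, L) = -3 + L - 4*J*L² (n(J, L) = -3 + (((-2*(L + L))*J)*L + L) = -3 + (((-4*L)*J)*L + L) = -3 + ((-4*J*L)*L + L) = -3 + (-4*J*L² + L) = -3 + (L - 4*J*L²) = -3 + L - 4*J*L²)
41514 + (-112 + 99)*n(6, 7) = 41514 + (-112 + 99)*(-3 + 7 - 4*6*7²) = 41514 - 13*(-3 + 7 - 4*6*49) = 41514 - 13*(-3 + 7 - 1176) = 41514 - 13*(-1172) = 41514 + 15236 = 56750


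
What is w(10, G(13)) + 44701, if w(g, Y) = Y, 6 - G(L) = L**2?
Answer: 44538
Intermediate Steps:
G(L) = 6 - L**2
w(10, G(13)) + 44701 = (6 - 1*13**2) + 44701 = (6 - 1*169) + 44701 = (6 - 169) + 44701 = -163 + 44701 = 44538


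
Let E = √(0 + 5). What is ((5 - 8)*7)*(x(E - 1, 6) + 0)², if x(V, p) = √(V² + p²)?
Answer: -882 + 42*√5 ≈ -788.08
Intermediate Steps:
E = √5 ≈ 2.2361
((5 - 8)*7)*(x(E - 1, 6) + 0)² = ((5 - 8)*7)*(√((√5 - 1)² + 6²) + 0)² = (-3*7)*(√((-1 + √5)² + 36) + 0)² = -21*(√(36 + (-1 + √5)²) + 0)² = -(756 + 21*(-1 + √5)²) = -21*(36 + (-1 + √5)²) = -756 - 21*(-1 + √5)²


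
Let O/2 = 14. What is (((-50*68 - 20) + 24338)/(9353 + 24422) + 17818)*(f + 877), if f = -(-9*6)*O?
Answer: 1437757220652/33775 ≈ 4.2569e+7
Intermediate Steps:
O = 28 (O = 2*14 = 28)
f = 1512 (f = -(-9*6)*28 = -(-54)*28 = -1*(-1512) = 1512)
(((-50*68 - 20) + 24338)/(9353 + 24422) + 17818)*(f + 877) = (((-50*68 - 20) + 24338)/(9353 + 24422) + 17818)*(1512 + 877) = (((-3400 - 20) + 24338)/33775 + 17818)*2389 = ((-3420 + 24338)*(1/33775) + 17818)*2389 = (20918*(1/33775) + 17818)*2389 = (20918/33775 + 17818)*2389 = (601823868/33775)*2389 = 1437757220652/33775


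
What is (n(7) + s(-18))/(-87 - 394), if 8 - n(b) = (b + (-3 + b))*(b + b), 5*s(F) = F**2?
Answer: 406/2405 ≈ 0.16881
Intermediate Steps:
s(F) = F**2/5
n(b) = 8 - 2*b*(-3 + 2*b) (n(b) = 8 - (b + (-3 + b))*(b + b) = 8 - (-3 + 2*b)*2*b = 8 - 2*b*(-3 + 2*b))
(n(7) + s(-18))/(-87 - 394) = ((8 - 4*7**2 + 6*7) + (1/5)*(-18)**2)/(-87 - 394) = ((8 - 4*49 + 42) + (1/5)*324)/(-481) = ((8 - 196 + 42) + 324/5)*(-1/481) = (-146 + 324/5)*(-1/481) = -406/5*(-1/481) = 406/2405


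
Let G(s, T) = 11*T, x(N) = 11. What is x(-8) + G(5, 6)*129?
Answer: 8525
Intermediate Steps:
x(-8) + G(5, 6)*129 = 11 + (11*6)*129 = 11 + 66*129 = 11 + 8514 = 8525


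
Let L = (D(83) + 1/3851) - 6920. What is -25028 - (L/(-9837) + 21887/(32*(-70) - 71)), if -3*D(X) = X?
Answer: -6570999362137171/262637895771 ≈ -25019.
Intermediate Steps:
D(X) = -X/3
L = -80266390/11553 (L = (-⅓*83 + 1/3851) - 6920 = (-83/3 + 1/3851) - 6920 = -319630/11553 - 6920 = -80266390/11553 ≈ -6947.7)
-25028 - (L/(-9837) + 21887/(32*(-70) - 71)) = -25028 - (-80266390/11553/(-9837) + 21887/(32*(-70) - 71)) = -25028 - (-80266390/11553*(-1/9837) + 21887/(-2240 - 71)) = -25028 - (80266390/113646861 + 21887/(-2311)) = -25028 - (80266390/113646861 + 21887*(-1/2311)) = -25028 - (80266390/113646861 - 21887/2311) = -25028 - 1*(-2301893219417/262637895771) = -25028 + 2301893219417/262637895771 = -6570999362137171/262637895771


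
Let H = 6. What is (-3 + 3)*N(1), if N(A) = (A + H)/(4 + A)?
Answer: 0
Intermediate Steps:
N(A) = (6 + A)/(4 + A) (N(A) = (A + 6)/(4 + A) = (6 + A)/(4 + A))
(-3 + 3)*N(1) = (-3 + 3)*((6 + 1)/(4 + 1)) = 0*(7/5) = 0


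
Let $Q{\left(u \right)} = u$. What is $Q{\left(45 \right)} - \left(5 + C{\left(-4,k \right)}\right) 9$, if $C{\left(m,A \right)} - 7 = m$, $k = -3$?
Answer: $-27$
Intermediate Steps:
$C{\left(m,A \right)} = 7 + m$
$Q{\left(45 \right)} - \left(5 + C{\left(-4,k \right)}\right) 9 = 45 - \left(5 + \left(7 - 4\right)\right) 9 = 45 - \left(5 + 3\right) 9 = 45 - 8 \cdot 9 = 45 - 72 = -27$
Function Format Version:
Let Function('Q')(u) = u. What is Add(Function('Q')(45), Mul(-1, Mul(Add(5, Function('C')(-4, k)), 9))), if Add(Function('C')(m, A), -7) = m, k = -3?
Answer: -27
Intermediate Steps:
Function('C')(m, A) = Add(7, m)
Add(Function('Q')(45), Mul(-1, Mul(Add(5, Function('C')(-4, k)), 9))) = Add(45, Mul(-1, Mul(Add(5, Add(7, -4)), 9))) = Add(45, Mul(-1, Mul(Add(5, 3), 9))) = Add(45, Mul(-1, Mul(8, 9))) = Add(45, Mul(-1, 72)) = Add(45, -72) = -27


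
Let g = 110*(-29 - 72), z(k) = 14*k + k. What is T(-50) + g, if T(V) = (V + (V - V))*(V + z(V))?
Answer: 28890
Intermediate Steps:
z(k) = 15*k
T(V) = 16*V² (T(V) = (V + (V - V))*(V + 15*V) = (V + 0)*(16*V) = V*(16*V) = 16*V²)
g = -11110 (g = 110*(-101) = -11110)
T(-50) + g = 16*(-50)² - 11110 = 16*2500 - 11110 = 40000 - 11110 = 28890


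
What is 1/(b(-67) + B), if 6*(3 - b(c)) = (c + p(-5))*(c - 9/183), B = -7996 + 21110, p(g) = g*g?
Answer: 61/771507 ≈ 7.9066e-5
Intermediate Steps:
p(g) = g²
B = 13114
b(c) = 3 - (25 + c)*(-3/61 + c)/6 (b(c) = 3 - (c + (-5)²)*(c - 9/183)/6 = 3 - (c + 25)*(c - 9*1/183)/6 = 3 - (25 + c)*(c - 3/61)/6 = 3 - (25 + c)*(-3/61 + c)/6)
1/(b(-67) + B) = 1/((391/122 - 761/183*(-67) - ⅙*(-67)²) + 13114) = 1/((391/122 + 50987/183 - ⅙*4489) + 13114) = 1/((391/122 + 50987/183 - 4489/6) + 13114) = 1/(-28447/61 + 13114) = 1/(771507/61) = 61/771507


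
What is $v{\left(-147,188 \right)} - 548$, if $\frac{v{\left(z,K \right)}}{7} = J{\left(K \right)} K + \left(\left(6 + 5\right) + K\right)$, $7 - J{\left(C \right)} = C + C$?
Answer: $-484759$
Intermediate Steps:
$J{\left(C \right)} = 7 - 2 C$ ($J{\left(C \right)} = 7 - \left(C + C\right) = 7 - 2 C$)
$v{\left(z,K \right)} = 77 + 7 K + 7 K \left(7 - 2 K\right)$ ($v{\left(z,K \right)} = 7 \left(\left(7 - 2 K\right) K + \left(\left(6 + 5\right) + K\right)\right) = 7 \left(K \left(7 - 2 K\right) + \left(11 + K\right)\right) = 7 \left(11 + K + K \left(7 - 2 K\right)\right) = 77 + 7 K + 7 K \left(7 - 2 K\right)$)
$v{\left(-147,188 \right)} - 548 = \left(77 - 14 \cdot 188^{2} + 56 \cdot 188\right) - 548 = \left(77 - 494816 + 10528\right) - 548 = -484211 - 548 = -484759$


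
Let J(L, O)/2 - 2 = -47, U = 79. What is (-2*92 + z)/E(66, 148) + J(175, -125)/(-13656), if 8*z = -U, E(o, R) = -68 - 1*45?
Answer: 885909/514376 ≈ 1.7223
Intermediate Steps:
E(o, R) = -113 (E(o, R) = -68 - 45 = -113)
z = -79/8 (z = (-1*79)/8 = (⅛)*(-79) = -79/8 ≈ -9.8750)
J(L, O) = -90 (J(L, O) = 4 + 2*(-47) = 4 - 94 = -90)
(-2*92 + z)/E(66, 148) + J(175, -125)/(-13656) = (-2*92 - 79/8)/(-113) - 90/(-13656) = (-184 - 79/8)*(-1/113) - 90*(-1/13656) = -1551/8*(-1/113) + 15/2276 = 1551/904 + 15/2276 = 885909/514376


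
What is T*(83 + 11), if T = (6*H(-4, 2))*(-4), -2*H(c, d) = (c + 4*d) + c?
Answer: 0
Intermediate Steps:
H(c, d) = -c - 2*d (H(c, d) = -((c + 4*d) + c)/2 = -(2*c + 4*d)/2 = -c - 2*d)
T = 0 (T = (6*(-1*(-4) - 2*2))*(-4) = (6*(4 - 4))*(-4) = (6*0)*(-4) = 0*(-4) = 0)
T*(83 + 11) = 0*(83 + 11) = 0*94 = 0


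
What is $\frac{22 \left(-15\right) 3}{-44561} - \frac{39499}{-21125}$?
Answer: $\frac{161911699}{85577375} \approx 1.892$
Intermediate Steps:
$\frac{22 \left(-15\right) 3}{-44561} - \frac{39499}{-21125} = \left(-330\right) 3 \left(- \frac{1}{44561}\right) - - \frac{39499}{21125} = \left(-990\right) \left(- \frac{1}{44561}\right) + \frac{39499}{21125} = \frac{90}{4051} + \frac{39499}{21125} = \frac{161911699}{85577375}$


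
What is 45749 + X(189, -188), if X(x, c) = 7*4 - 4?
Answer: 45773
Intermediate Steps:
X(x, c) = 24 (X(x, c) = 28 - 4 = 24)
45749 + X(189, -188) = 45749 + 24 = 45773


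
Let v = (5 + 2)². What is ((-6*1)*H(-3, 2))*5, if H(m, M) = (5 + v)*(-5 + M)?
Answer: 4860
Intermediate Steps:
v = 49 (v = 7² = 49)
H(m, M) = -270 + 54*M (H(m, M) = (5 + 49)*(-5 + M) = 54*(-5 + M) = -270 + 54*M)
((-6*1)*H(-3, 2))*5 = ((-6*1)*(-270 + 54*2))*5 = -6*(-270 + 108)*5 = -6*(-162)*5 = 972*5 = 4860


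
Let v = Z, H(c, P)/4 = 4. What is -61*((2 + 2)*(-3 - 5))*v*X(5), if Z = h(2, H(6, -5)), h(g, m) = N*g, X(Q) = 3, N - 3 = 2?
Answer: 58560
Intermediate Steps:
N = 5 (N = 3 + 2 = 5)
H(c, P) = 16 (H(c, P) = 4*4 = 16)
h(g, m) = 5*g
Z = 10 (Z = 5*2 = 10)
v = 10
-61*((2 + 2)*(-3 - 5))*v*X(5) = -61*((2 + 2)*(-3 - 5))*10*3 = -61*(4*(-8))*10*3 = -61*(-32*10)*3 = -(-19520)*3 = -61*(-960) = 58560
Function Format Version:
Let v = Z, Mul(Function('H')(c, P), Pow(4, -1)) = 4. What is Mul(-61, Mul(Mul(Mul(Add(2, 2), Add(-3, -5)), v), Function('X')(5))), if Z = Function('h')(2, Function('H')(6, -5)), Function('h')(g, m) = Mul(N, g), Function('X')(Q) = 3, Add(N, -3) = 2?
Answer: 58560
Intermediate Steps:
N = 5 (N = Add(3, 2) = 5)
Function('H')(c, P) = 16 (Function('H')(c, P) = Mul(4, 4) = 16)
Function('h')(g, m) = Mul(5, g)
Z = 10 (Z = Mul(5, 2) = 10)
v = 10
Mul(-61, Mul(Mul(Mul(Add(2, 2), Add(-3, -5)), v), Function('X')(5))) = Mul(-61, Mul(Mul(Mul(Add(2, 2), Add(-3, -5)), 10), 3)) = Mul(-61, Mul(Mul(Mul(4, -8), 10), 3)) = Mul(-61, Mul(Mul(-32, 10), 3)) = Mul(-61, Mul(-320, 3)) = Mul(-61, -960) = 58560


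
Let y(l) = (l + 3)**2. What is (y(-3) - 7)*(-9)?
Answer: 63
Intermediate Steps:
y(l) = (3 + l)**2
(y(-3) - 7)*(-9) = ((3 - 3)**2 - 7)*(-9) = (0**2 - 7)*(-9) = (0 - 7)*(-9) = -7*(-9) = 63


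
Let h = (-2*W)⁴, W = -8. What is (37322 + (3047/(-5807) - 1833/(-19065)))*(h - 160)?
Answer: 90042106666917312/36903485 ≈ 2.4399e+9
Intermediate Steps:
h = 65536 (h = (-2*(-8))⁴ = 16⁴ = 65536)
(37322 + (3047/(-5807) - 1833/(-19065)))*(h - 160) = (37322 + (3047/(-5807) - 1833/(-19065)))*(65536 - 160) = (37322 + (3047*(-1/5807) - 1833*(-1/19065)))*65376 = (37322 + (-3047/5807 + 611/6355))*65376 = (37322 - 15815608/36903485)*65376 = (1377296051562/36903485)*65376 = 90042106666917312/36903485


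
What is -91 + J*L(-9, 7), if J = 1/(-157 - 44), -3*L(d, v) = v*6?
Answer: -18277/201 ≈ -90.930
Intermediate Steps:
L(d, v) = -2*v (L(d, v) = -v*6/3 = -2*v)
J = -1/201 (J = 1/(-201) = -1/201 ≈ -0.0049751)
-91 + J*L(-9, 7) = -91 - (-2)*7/201 = -91 - 1/201*(-14) = -91 + 14/201 = -18277/201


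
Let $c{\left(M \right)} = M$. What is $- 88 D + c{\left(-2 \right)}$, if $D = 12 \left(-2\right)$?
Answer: $2110$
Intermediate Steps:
$D = -24$
$- 88 D + c{\left(-2 \right)} = \left(-88\right) \left(-24\right) - 2 = 2112 - 2 = 2110$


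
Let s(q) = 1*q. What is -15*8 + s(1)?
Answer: -119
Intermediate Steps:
s(q) = q
-15*8 + s(1) = -15*8 + 1 = -120 + 1 = -119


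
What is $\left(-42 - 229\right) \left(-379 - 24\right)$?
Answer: $109213$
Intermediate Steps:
$\left(-42 - 229\right) \left(-379 - 24\right) = \left(-42 - 229\right) \left(-403\right) = \left(-271\right) \left(-403\right) = 109213$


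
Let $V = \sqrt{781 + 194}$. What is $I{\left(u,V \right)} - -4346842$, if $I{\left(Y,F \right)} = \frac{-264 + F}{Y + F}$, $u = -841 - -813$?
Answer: $\frac{830240405}{191} - \frac{1180 \sqrt{39}}{191} \approx 4.3468 \cdot 10^{6}$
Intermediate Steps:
$V = 5 \sqrt{39}$ ($V = \sqrt{975} = 5 \sqrt{39} \approx 31.225$)
$u = -28$ ($u = -841 + 813 = -28$)
$I{\left(Y,F \right)} = \frac{-264 + F}{F + Y}$
$I{\left(u,V \right)} - -4346842 = \frac{-264 + 5 \sqrt{39}}{5 \sqrt{39} - 28} - -4346842 = \frac{-264 + 5 \sqrt{39}}{-28 + 5 \sqrt{39}} + 4346842 = 4346842 + \frac{-264 + 5 \sqrt{39}}{-28 + 5 \sqrt{39}}$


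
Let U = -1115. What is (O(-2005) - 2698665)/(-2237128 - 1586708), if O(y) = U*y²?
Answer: 1121256635/955959 ≈ 1172.9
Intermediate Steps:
O(y) = -1115*y²
(O(-2005) - 2698665)/(-2237128 - 1586708) = (-1115*(-2005)² - 2698665)/(-2237128 - 1586708) = (-1115*4020025 - 2698665)/(-3823836) = (-4482327875 - 2698665)*(-1/3823836) = -4485026540*(-1/3823836) = 1121256635/955959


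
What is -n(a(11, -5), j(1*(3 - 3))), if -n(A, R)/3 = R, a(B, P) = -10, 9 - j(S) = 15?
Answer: -18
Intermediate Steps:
j(S) = -6 (j(S) = 9 - 1*15 = 9 - 15 = -6)
n(A, R) = -3*R
-n(a(11, -5), j(1*(3 - 3))) = -(-3)*(-6) = -1*18 = -18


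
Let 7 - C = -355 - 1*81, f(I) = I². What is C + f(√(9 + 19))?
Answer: 471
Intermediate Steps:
C = 443 (C = 7 - (-355 - 1*81) = 7 - (-355 - 81) = 7 - 1*(-436) = 7 + 436 = 443)
C + f(√(9 + 19)) = 443 + (√(9 + 19))² = 443 + (√28)² = 443 + (2*√7)² = 443 + 28 = 471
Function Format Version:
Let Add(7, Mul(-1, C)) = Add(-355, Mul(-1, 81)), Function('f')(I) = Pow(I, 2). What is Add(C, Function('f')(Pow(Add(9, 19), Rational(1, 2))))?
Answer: 471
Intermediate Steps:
C = 443 (C = Add(7, Mul(-1, Add(-355, Mul(-1, 81)))) = Add(7, Mul(-1, Add(-355, -81))) = Add(7, Mul(-1, -436)) = Add(7, 436) = 443)
Add(C, Function('f')(Pow(Add(9, 19), Rational(1, 2)))) = Add(443, Pow(Pow(Add(9, 19), Rational(1, 2)), 2)) = Add(443, Pow(Pow(28, Rational(1, 2)), 2)) = Add(443, Pow(Mul(2, Pow(7, Rational(1, 2))), 2)) = Add(443, 28) = 471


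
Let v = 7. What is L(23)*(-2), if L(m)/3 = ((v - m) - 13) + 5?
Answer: 144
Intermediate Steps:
L(m) = -3 - 3*m (L(m) = 3*(((7 - m) - 13) + 5) = 3*((-6 - m) + 5) = 3*(-1 - m) = -3 - 3*m)
L(23)*(-2) = (-3 - 3*23)*(-2) = (-3 - 69)*(-2) = -72*(-2) = 144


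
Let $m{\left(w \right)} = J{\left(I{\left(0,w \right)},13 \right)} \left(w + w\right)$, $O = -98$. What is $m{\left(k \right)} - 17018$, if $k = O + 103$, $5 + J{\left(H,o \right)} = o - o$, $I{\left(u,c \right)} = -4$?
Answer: $-17068$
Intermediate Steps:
$J{\left(H,o \right)} = -5$ ($J{\left(H,o \right)} = -5 + \left(o - o\right) = -5 + 0 = -5$)
$k = 5$ ($k = -98 + 103 = 5$)
$m{\left(w \right)} = - 10 w$ ($m{\left(w \right)} = - 5 \left(w + w\right) = - 5 \cdot 2 w = - 10 w$)
$m{\left(k \right)} - 17018 = \left(-10\right) 5 - 17018 = -50 - 17018 = -17068$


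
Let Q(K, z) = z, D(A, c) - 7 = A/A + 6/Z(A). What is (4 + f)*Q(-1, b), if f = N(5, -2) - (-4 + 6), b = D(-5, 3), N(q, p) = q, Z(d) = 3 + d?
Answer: 35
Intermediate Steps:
D(A, c) = 8 + 6/(3 + A) (D(A, c) = 7 + (A/A + 6/(3 + A)) = 7 + (1 + 6/(3 + A)) = 8 + 6/(3 + A))
b = 5 (b = 2*(15 + 4*(-5))/(3 - 5) = 2*(15 - 20)/(-2) = 2*(-½)*(-5) = 5)
f = 3 (f = 5 - (-4 + 6) = 5 - 1*2 = 5 - 2 = 3)
(4 + f)*Q(-1, b) = (4 + 3)*5 = 7*5 = 35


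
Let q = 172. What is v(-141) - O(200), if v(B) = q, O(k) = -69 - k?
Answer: 441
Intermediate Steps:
v(B) = 172
v(-141) - O(200) = 172 - (-69 - 1*200) = 172 - (-69 - 200) = 172 - 1*(-269) = 172 + 269 = 441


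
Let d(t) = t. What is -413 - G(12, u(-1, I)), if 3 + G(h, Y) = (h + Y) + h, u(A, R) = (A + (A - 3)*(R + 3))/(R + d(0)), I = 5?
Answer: -2137/5 ≈ -427.40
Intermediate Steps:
u(A, R) = (A + (-3 + A)*(3 + R))/R (u(A, R) = (A + (A - 3)*(R + 3))/(R + 0) = (A + (-3 + A)*(3 + R))/R)
G(h, Y) = -3 + Y + 2*h (G(h, Y) = -3 + ((h + Y) + h) = -3 + ((Y + h) + h) = -3 + (Y + 2*h) = -3 + Y + 2*h)
-413 - G(12, u(-1, I)) = -413 - (-3 + (-3 - 1 - 9/5 + 4*(-1)/5) + 2*12) = -413 - (-3 + (-3 - 1 - 9*⅕ + 4*(-1)*(⅕)) + 24) = -413 - (-3 + (-3 - 1 - 9/5 - ⅘) + 24) = -413 - (-3 - 33/5 + 24) = -413 - 1*72/5 = -413 - 72/5 = -2137/5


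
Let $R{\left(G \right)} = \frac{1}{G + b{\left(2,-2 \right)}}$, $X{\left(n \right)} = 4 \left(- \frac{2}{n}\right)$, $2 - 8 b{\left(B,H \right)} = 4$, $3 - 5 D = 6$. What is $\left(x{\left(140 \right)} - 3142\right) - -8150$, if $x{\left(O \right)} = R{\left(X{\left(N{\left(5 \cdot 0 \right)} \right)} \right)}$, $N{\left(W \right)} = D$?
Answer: $\frac{786268}{157} \approx 5008.1$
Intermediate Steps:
$D = - \frac{3}{5}$ ($D = \frac{3}{5} - \frac{6}{5} = - \frac{3}{5} \approx -0.6$)
$N{\left(W \right)} = - \frac{3}{5}$
$b{\left(B,H \right)} = - \frac{1}{4}$ ($b{\left(B,H \right)} = \frac{1}{4} - \frac{1}{2} = - \frac{1}{4}$)
$X{\left(n \right)} = - \frac{8}{n}$
$R{\left(G \right)} = \frac{1}{- \frac{1}{4} + G}$ ($R{\left(G \right)} = \frac{1}{G - \frac{1}{4}} = \frac{1}{- \frac{1}{4} + G}$)
$x{\left(O \right)} = \frac{12}{157}$ ($x{\left(O \right)} = \frac{4}{-1 + 4 \left(- \frac{8}{- \frac{3}{5}}\right)} = \frac{4}{-1 + 4 \left(\left(-8\right) \left(- \frac{5}{3}\right)\right)} = \frac{4}{-1 + 4 \cdot \frac{40}{3}} = \frac{4}{-1 + \frac{160}{3}} = \frac{4}{\frac{157}{3}} = 4 \cdot \frac{3}{157} = \frac{12}{157}$)
$\left(x{\left(140 \right)} - 3142\right) - -8150 = \left(\frac{12}{157} - 3142\right) - -8150 = - \frac{493282}{157} + 8150 = \frac{786268}{157}$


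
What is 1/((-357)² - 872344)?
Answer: -1/744895 ≈ -1.3425e-6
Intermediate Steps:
1/((-357)² - 872344) = 1/(127449 - 872344) = 1/(-744895) = -1/744895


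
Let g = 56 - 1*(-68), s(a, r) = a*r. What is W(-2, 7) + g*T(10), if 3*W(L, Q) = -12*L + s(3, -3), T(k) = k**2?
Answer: 12405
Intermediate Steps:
g = 124 (g = 56 + 68 = 124)
W(L, Q) = -3 - 4*L (W(L, Q) = (-12*L + 3*(-3))/3 = (-12*L - 9)/3 = (-9 - 12*L)/3 = -3 - 4*L)
W(-2, 7) + g*T(10) = (-3 - 4*(-2)) + 124*10**2 = (-3 + 8) + 124*100 = 5 + 12400 = 12405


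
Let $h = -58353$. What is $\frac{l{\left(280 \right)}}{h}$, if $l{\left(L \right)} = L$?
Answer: $- \frac{280}{58353} \approx -0.0047984$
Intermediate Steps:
$\frac{l{\left(280 \right)}}{h} = \frac{280}{-58353} = 280 \left(- \frac{1}{58353}\right) = - \frac{280}{58353}$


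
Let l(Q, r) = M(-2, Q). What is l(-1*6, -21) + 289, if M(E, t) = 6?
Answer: 295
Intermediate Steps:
l(Q, r) = 6
l(-1*6, -21) + 289 = 6 + 289 = 295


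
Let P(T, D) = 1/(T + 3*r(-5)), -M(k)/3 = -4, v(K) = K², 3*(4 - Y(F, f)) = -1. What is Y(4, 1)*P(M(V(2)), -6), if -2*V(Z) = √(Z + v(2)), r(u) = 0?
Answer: 13/36 ≈ 0.36111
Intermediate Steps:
Y(F, f) = 13/3 (Y(F, f) = 4 - ⅓*(-1) = 4 + ⅓ = 13/3)
V(Z) = -√(4 + Z)/2 (V(Z) = -√(Z + 2²)/2 = -√(Z + 4)/2 = -√(4 + Z)/2)
M(k) = 12 (M(k) = -3*(-4) = 12)
P(T, D) = 1/T (P(T, D) = 1/(T + 3*0) = 1/(T + 0) = 1/T)
Y(4, 1)*P(M(V(2)), -6) = (13/3)/12 = (13/3)*(1/12) = 13/36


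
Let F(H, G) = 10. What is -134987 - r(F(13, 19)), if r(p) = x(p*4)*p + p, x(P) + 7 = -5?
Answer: -134877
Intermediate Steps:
x(P) = -12 (x(P) = -7 - 5 = -12)
r(p) = -11*p (r(p) = -12*p + p = -11*p)
-134987 - r(F(13, 19)) = -134987 - (-11)*10 = -134987 - 1*(-110) = -134987 + 110 = -134877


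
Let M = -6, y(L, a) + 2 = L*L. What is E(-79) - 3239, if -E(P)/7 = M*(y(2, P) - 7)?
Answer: -3449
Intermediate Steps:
y(L, a) = -2 + L² (y(L, a) = -2 + L*L = -2 + L²)
E(P) = -210 (E(P) = -(-42)*((-2 + 2²) - 7) = -(-42)*((-2 + 4) - 7) = -(-42)*(2 - 7) = -(-42)*(-5) = -7*30 = -210)
E(-79) - 3239 = -210 - 3239 = -3449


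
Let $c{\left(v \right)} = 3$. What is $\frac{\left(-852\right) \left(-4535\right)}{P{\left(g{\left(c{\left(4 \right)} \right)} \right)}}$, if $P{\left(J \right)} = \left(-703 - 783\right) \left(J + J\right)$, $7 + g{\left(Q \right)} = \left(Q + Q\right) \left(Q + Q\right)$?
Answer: $- \frac{965955}{21547} \approx -44.83$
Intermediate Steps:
$g{\left(Q \right)} = -7 + 4 Q^{2}$ ($g{\left(Q \right)} = -7 + \left(Q + Q\right) \left(Q + Q\right) = -7 + 2 Q 2 Q = -7 + 4 Q^{2}$)
$P{\left(J \right)} = - 2972 J$ ($P{\left(J \right)} = - 1486 \cdot 2 J = - 2972 J$)
$\frac{\left(-852\right) \left(-4535\right)}{P{\left(g{\left(c{\left(4 \right)} \right)} \right)}} = \frac{\left(-852\right) \left(-4535\right)}{\left(-2972\right) \left(-7 + 4 \cdot 3^{2}\right)} = \frac{3863820}{\left(-2972\right) \left(-7 + 4 \cdot 9\right)} = \frac{3863820}{\left(-2972\right) \left(-7 + 36\right)} = \frac{3863820}{\left(-2972\right) 29} = \frac{3863820}{-86188} = 3863820 \left(- \frac{1}{86188}\right) = - \frac{965955}{21547}$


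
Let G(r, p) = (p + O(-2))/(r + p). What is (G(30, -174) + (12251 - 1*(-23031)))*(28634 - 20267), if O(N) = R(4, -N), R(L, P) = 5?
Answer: 14170287053/48 ≈ 2.9521e+8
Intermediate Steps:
O(N) = 5
G(r, p) = (5 + p)/(p + r) (G(r, p) = (p + 5)/(r + p) = (5 + p)/(p + r))
(G(30, -174) + (12251 - 1*(-23031)))*(28634 - 20267) = ((5 - 174)/(-174 + 30) + (12251 - 1*(-23031)))*(28634 - 20267) = (-169/(-144) + (12251 + 23031))*8367 = (-1/144*(-169) + 35282)*8367 = (169/144 + 35282)*8367 = (5080777/144)*8367 = 14170287053/48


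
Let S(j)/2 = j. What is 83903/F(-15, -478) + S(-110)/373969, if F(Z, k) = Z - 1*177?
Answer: -31377163247/71802048 ≈ -437.00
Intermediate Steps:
F(Z, k) = -177 + Z (F(Z, k) = Z - 177 = -177 + Z)
S(j) = 2*j
83903/F(-15, -478) + S(-110)/373969 = 83903/(-177 - 15) + (2*(-110))/373969 = 83903/(-192) - 220*1/373969 = 83903*(-1/192) - 220/373969 = -83903/192 - 220/373969 = -31377163247/71802048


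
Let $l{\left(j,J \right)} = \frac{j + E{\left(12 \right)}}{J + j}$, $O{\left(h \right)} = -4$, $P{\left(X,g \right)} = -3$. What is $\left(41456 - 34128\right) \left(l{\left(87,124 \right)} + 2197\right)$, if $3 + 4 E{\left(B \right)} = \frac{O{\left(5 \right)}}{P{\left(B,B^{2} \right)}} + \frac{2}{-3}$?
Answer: $\frac{10192956712}{633} \approx 1.6103 \cdot 10^{7}$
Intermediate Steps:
$E{\left(B \right)} = - \frac{7}{12}$ ($E{\left(B \right)} = - \frac{3}{4} + \frac{- \frac{4}{-3} + \frac{2}{-3}}{4} = - \frac{3}{4} + \frac{\left(-4\right) \left(- \frac{1}{3}\right) + 2 \left(- \frac{1}{3}\right)}{4} = - \frac{3}{4} + \frac{\frac{4}{3} - \frac{2}{3}}{4} = - \frac{3}{4} + \frac{1}{4} \cdot \frac{2}{3} = - \frac{3}{4} + \frac{1}{6} = - \frac{7}{12}$)
$l{\left(j,J \right)} = \frac{- \frac{7}{12} + j}{J + j}$ ($l{\left(j,J \right)} = \frac{j - \frac{7}{12}}{J + j} = \frac{- \frac{7}{12} + j}{J + j}$)
$\left(41456 - 34128\right) \left(l{\left(87,124 \right)} + 2197\right) = \left(41456 - 34128\right) \left(\frac{- \frac{7}{12} + 87}{124 + 87} + 2197\right) = 7328 \left(\frac{1}{211} \cdot \frac{1037}{12} + 2197\right) = 7328 \left(\frac{1037}{2532} + 2197\right) = 7328 \cdot \frac{5563841}{2532} = \frac{10192956712}{633}$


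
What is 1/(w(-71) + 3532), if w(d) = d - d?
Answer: 1/3532 ≈ 0.00028313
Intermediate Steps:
w(d) = 0
1/(w(-71) + 3532) = 1/(0 + 3532) = 1/3532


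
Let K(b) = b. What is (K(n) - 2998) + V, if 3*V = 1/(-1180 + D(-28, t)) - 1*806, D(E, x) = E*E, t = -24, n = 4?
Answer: -3876049/1188 ≈ -3262.7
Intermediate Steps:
D(E, x) = E²
V = -319177/1188 (V = (1/(-1180 + (-28)²) - 1*806)/3 = (1/(-1180 + 784) - 806)/3 = (1/(-396) - 806)/3 = (-1/396 - 806)/3 = (⅓)*(-319177/396) = -319177/1188 ≈ -268.67)
(K(n) - 2998) + V = (4 - 2998) - 319177/1188 = -2994 - 319177/1188 = -3876049/1188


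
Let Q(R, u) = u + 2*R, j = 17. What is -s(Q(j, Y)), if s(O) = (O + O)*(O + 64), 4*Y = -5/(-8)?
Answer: -3433113/512 ≈ -6705.3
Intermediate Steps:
Y = 5/32 (Y = (-5/(-8))/4 = (-5*(-1/8))/4 = (1/4)*(5/8) = 5/32 ≈ 0.15625)
s(O) = 2*O*(64 + O) (s(O) = (2*O)*(64 + O) = 2*O*(64 + O))
-s(Q(j, Y)) = -2*(5/32 + 2*17)*(64 + (5/32 + 2*17)) = -2*(5/32 + 34)*(64 + (5/32 + 34)) = -2*1093*(64 + 1093/32)/32 = -2*1093*3141/(32*32) = -1*3433113/512 = -3433113/512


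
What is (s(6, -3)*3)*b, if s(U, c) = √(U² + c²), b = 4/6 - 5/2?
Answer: -33*√5/2 ≈ -36.895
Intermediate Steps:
b = -11/6 (b = 4*(⅙) - 5*½ = ⅔ - 5/2 = -11/6 ≈ -1.8333)
(s(6, -3)*3)*b = (√(6² + (-3)²)*3)*(-11/6) = (√(36 + 9)*3)*(-11/6) = (√45*3)*(-11/6) = ((3*√5)*3)*(-11/6) = (9*√5)*(-11/6) = -33*√5/2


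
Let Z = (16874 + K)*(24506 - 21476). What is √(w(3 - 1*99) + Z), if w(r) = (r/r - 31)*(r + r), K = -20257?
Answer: I*√10244730 ≈ 3200.7*I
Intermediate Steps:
w(r) = -60*r (w(r) = (1 - 31)*(2*r) = -60*r)
Z = -10250490 (Z = (16874 - 20257)*(24506 - 21476) = -3383*3030 = -10250490)
√(w(3 - 1*99) + Z) = √(-60*(3 - 1*99) - 10250490) = √(-60*(3 - 99) - 10250490) = √(-60*(-96) - 10250490) = √(5760 - 10250490) = √(-10244730) = I*√10244730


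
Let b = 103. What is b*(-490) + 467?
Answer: -50003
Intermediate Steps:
b*(-490) + 467 = 103*(-490) + 467 = -50470 + 467 = -50003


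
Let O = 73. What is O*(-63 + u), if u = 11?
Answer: -3796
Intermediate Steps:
O*(-63 + u) = 73*(-63 + 11) = 73*(-52) = -3796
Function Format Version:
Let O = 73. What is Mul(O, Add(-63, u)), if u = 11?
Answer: -3796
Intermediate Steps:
Mul(O, Add(-63, u)) = Mul(73, Add(-63, 11)) = Mul(73, -52) = -3796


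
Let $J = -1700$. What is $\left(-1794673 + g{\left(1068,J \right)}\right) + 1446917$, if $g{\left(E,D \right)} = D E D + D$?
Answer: $3086170544$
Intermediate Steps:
$g{\left(E,D \right)} = D + E D^{2}$ ($g{\left(E,D \right)} = E D^{2} + D = D + E D^{2}$)
$\left(-1794673 + g{\left(1068,J \right)}\right) + 1446917 = \left(-1794673 - 1700 \left(1 - 1815600\right)\right) + 1446917 = \left(-1794673 - -3086518300\right) + 1446917 = \left(-1794673 + 3086518300\right) + 1446917 = 3084723627 + 1446917 = 3086170544$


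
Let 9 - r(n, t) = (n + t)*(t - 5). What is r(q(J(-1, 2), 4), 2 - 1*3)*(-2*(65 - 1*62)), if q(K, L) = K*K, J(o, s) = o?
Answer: -54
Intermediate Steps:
q(K, L) = K²
r(n, t) = 9 - (-5 + t)*(n + t) (r(n, t) = 9 - (n + t)*(t - 5) = 9 - (n + t)*(-5 + t) = 9 - (-5 + t)*(n + t))
r(q(J(-1, 2), 4), 2 - 1*3)*(-2*(65 - 1*62)) = (9 - (2 - 1*3)² + 5*(-1)² + 5*(2 - 1*3) - 1*(-1)²*(2 - 1*3))*(-2*(65 - 1*62)) = (9 - (2 - 3)² + 5*1 + 5*(2 - 3) - 1*1*(2 - 3))*(-2*(65 - 62)) = (9 - 1*(-1)² + 5 + 5*(-1) - 1*1*(-1))*(-2*3) = (9 - 1*1 + 5 - 5 + 1)*(-6) = (9 - 1 + 5 - 5 + 1)*(-6) = 9*(-6) = -54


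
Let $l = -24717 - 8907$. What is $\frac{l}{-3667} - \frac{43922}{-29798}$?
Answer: $\frac{581494963}{54634633} \approx 10.643$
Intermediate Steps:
$l = -33624$
$\frac{l}{-3667} - \frac{43922}{-29798} = - \frac{33624}{-3667} - \frac{43922}{-29798} = \left(-33624\right) \left(- \frac{1}{3667}\right) - - \frac{21961}{14899} = \frac{33624}{3667} + \frac{21961}{14899} = \frac{581494963}{54634633}$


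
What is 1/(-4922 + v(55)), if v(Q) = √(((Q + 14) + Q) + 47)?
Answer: -4922/24225913 - 3*√19/24225913 ≈ -0.00020371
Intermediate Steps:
v(Q) = √(61 + 2*Q) (v(Q) = √(((14 + Q) + Q) + 47) = √((14 + 2*Q) + 47) = √(61 + 2*Q))
1/(-4922 + v(55)) = 1/(-4922 + √(61 + 2*55)) = 1/(-4922 + √(61 + 110)) = 1/(-4922 + √171) = 1/(-4922 + 3*√19)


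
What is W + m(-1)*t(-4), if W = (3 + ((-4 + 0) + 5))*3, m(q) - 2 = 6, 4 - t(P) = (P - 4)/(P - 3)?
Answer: 244/7 ≈ 34.857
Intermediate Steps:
t(P) = 4 - (-4 + P)/(-3 + P) (t(P) = 4 - (P - 4)/(P - 3) = 4 - (-4 + P)/(-3 + P))
m(q) = 8 (m(q) = 2 + 6 = 8)
W = 12 (W = (3 + (-4 + 5))*3 = (3 + 1)*3 = 4*3 = 12)
W + m(-1)*t(-4) = 12 + 8*((-8 + 3*(-4))/(-3 - 4)) = 12 + 8*((-8 - 12)/(-7)) = 12 + 8*(-⅐*(-20)) = 12 + 8*(20/7) = 12 + 160/7 = 244/7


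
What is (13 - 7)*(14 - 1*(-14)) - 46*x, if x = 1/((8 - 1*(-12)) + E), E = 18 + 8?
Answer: 167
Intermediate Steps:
E = 26
x = 1/46 (x = 1/((8 - 1*(-12)) + 26) = 1/((8 + 12) + 26) = 1/(20 + 26) = 1/46 ≈ 0.021739)
(13 - 7)*(14 - 1*(-14)) - 46*x = (13 - 7)*(14 - 1*(-14)) - 46*1/46 = 6*(14 + 14) - 1 = 6*28 - 1 = 168 - 1 = 167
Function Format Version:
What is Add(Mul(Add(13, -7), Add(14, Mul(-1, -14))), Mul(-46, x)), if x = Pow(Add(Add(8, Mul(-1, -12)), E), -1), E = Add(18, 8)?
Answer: 167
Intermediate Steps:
E = 26
x = Rational(1, 46) (x = Pow(Add(Add(8, Mul(-1, -12)), 26), -1) = Pow(Add(Add(8, 12), 26), -1) = Pow(Add(20, 26), -1) = Pow(46, -1) = Rational(1, 46) ≈ 0.021739)
Add(Mul(Add(13, -7), Add(14, Mul(-1, -14))), Mul(-46, x)) = Add(Mul(Add(13, -7), Add(14, Mul(-1, -14))), Mul(-46, Rational(1, 46))) = Add(Mul(6, Add(14, 14)), -1) = Add(Mul(6, 28), -1) = Add(168, -1) = 167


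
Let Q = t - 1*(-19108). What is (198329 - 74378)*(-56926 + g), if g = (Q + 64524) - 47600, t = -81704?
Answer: -12717124698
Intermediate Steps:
Q = -62596 (Q = -81704 - 1*(-19108) = -81704 + 19108 = -62596)
g = -45672 (g = (-62596 + 64524) - 47600 = 1928 - 47600 = -45672)
(198329 - 74378)*(-56926 + g) = (198329 - 74378)*(-56926 - 45672) = 123951*(-102598) = -12717124698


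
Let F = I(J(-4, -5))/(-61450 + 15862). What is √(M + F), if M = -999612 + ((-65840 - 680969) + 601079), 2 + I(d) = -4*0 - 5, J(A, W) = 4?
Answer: I*√595081260861333/22794 ≈ 1070.2*I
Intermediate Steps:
I(d) = -7 (I(d) = -2 + (-4*0 - 5) = -2 + (0 - 5) = -2 - 5 = -7)
F = 7/45588 (F = -7/(-61450 + 15862) = -7/(-45588) = -7*(-1/45588) = 7/45588 ≈ 0.00015355)
M = -1145342 (M = -999612 + (-746809 + 601079) = -999612 - 145730 = -1145342)
√(M + F) = √(-1145342 + 7/45588) = √(-52213851089/45588) = I*√595081260861333/22794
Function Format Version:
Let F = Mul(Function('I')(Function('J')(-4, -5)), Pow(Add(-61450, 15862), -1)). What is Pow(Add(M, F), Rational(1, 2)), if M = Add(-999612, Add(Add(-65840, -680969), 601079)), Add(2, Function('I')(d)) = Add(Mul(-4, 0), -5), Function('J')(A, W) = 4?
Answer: Mul(Rational(1, 22794), I, Pow(595081260861333, Rational(1, 2))) ≈ Mul(1070.2, I)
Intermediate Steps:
Function('I')(d) = -7 (Function('I')(d) = Add(-2, Add(Mul(-4, 0), -5)) = Add(-2, Add(0, -5)) = Add(-2, -5) = -7)
F = Rational(7, 45588) (F = Mul(-7, Pow(Add(-61450, 15862), -1)) = Mul(-7, Pow(-45588, -1)) = Mul(-7, Rational(-1, 45588)) = Rational(7, 45588) ≈ 0.00015355)
M = -1145342 (M = Add(-999612, Add(-746809, 601079)) = Add(-999612, -145730) = -1145342)
Pow(Add(M, F), Rational(1, 2)) = Pow(Add(-1145342, Rational(7, 45588)), Rational(1, 2)) = Pow(Rational(-52213851089, 45588), Rational(1, 2)) = Mul(Rational(1, 22794), I, Pow(595081260861333, Rational(1, 2)))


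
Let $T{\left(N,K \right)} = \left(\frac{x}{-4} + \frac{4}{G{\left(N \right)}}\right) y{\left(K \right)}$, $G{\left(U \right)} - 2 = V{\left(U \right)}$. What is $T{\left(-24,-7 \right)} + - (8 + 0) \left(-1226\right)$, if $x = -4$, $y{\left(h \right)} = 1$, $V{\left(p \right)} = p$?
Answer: $\frac{107897}{11} \approx 9808.8$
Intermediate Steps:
$G{\left(U \right)} = 2 + U$
$T{\left(N,K \right)} = 1 + \frac{4}{2 + N}$ ($T{\left(N,K \right)} = \left(- \frac{4}{-4} + \frac{4}{2 + N}\right) 1 = \left(\left(-4\right) \left(- \frac{1}{4}\right) + \frac{4}{2 + N}\right) 1 = \left(1 + \frac{4}{2 + N}\right) 1 = 1 + \frac{4}{2 + N}$)
$T{\left(-24,-7 \right)} + - (8 + 0) \left(-1226\right) = \frac{6 - 24}{2 - 24} + - (8 + 0) \left(-1226\right) = \frac{1}{-22} \left(-18\right) + \left(-1\right) 8 \left(-1226\right) = \left(- \frac{1}{22}\right) \left(-18\right) - -9808 = \frac{9}{11} + 9808 = \frac{107897}{11}$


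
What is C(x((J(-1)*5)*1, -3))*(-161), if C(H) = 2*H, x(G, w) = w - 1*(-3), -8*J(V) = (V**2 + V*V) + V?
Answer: 0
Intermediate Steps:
J(V) = -V**2/4 - V/8 (J(V) = -((V**2 + V*V) + V)/8 = -((V**2 + V**2) + V)/8 = -(2*V**2 + V)/8 = -(V + 2*V**2)/8 = -V**2/4 - V/8)
x(G, w) = 3 + w (x(G, w) = w + 3 = 3 + w)
C(x((J(-1)*5)*1, -3))*(-161) = (2*(3 - 3))*(-161) = (2*0)*(-161) = 0*(-161) = 0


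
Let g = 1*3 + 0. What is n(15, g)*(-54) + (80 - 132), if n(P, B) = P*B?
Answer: -2482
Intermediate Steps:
g = 3 (g = 3 + 0 = 3)
n(P, B) = B*P
n(15, g)*(-54) + (80 - 132) = (3*15)*(-54) + (80 - 132) = 45*(-54) - 52 = -2430 - 52 = -2482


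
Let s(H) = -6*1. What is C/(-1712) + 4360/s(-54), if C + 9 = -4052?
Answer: -3719977/5136 ≈ -724.29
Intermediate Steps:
C = -4061 (C = -9 - 4052 = -4061)
s(H) = -6
C/(-1712) + 4360/s(-54) = -4061/(-1712) + 4360/(-6) = -4061*(-1/1712) + 4360*(-⅙) = 4061/1712 - 2180/3 = -3719977/5136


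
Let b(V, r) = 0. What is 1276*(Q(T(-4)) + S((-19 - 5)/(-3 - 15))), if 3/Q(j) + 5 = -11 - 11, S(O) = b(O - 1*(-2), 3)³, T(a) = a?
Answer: -1276/9 ≈ -141.78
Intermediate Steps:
S(O) = 0 (S(O) = 0³ = 0)
Q(j) = -⅑ (Q(j) = 3/(-5 + (-11 - 11)) = 3/(-5 - 22) = 3/(-27) = 3*(-1/27) = -⅑)
1276*(Q(T(-4)) + S((-19 - 5)/(-3 - 15))) = 1276*(-⅑ + 0) = 1276*(-⅑) = -1276/9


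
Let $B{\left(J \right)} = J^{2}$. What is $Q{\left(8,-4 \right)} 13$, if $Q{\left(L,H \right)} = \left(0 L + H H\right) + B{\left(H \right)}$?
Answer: $416$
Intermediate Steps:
$Q{\left(L,H \right)} = 2 H^{2}$ ($Q{\left(L,H \right)} = \left(0 L + H H\right) + H^{2} = \left(0 + H^{2}\right) + H^{2} = H^{2} + H^{2} = 2 H^{2}$)
$Q{\left(8,-4 \right)} 13 = 2 \left(-4\right)^{2} \cdot 13 = 2 \cdot 16 \cdot 13 = 32 \cdot 13 = 416$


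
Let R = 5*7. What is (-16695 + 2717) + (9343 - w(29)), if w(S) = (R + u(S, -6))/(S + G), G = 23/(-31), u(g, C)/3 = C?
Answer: -4060787/876 ≈ -4635.6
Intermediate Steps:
u(g, C) = 3*C
G = -23/31 (G = 23*(-1/31) = -23/31 ≈ -0.74194)
R = 35
w(S) = 17/(-23/31 + S) (w(S) = (35 + 3*(-6))/(S - 23/31) = (35 - 18)/(-23/31 + S) = 17/(-23/31 + S))
(-16695 + 2717) + (9343 - w(29)) = (-16695 + 2717) + (9343 - 527/(-23 + 31*29)) = -13978 + (9343 - 527/(-23 + 899)) = -13978 + (9343 - 527/876) = -13978 + 8183941/876 = -4060787/876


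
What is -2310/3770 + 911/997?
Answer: 113140/375869 ≈ 0.30101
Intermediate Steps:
-2310/3770 + 911/997 = -2310*1/3770 + 911*(1/997) = -231/377 + 911/997 = 113140/375869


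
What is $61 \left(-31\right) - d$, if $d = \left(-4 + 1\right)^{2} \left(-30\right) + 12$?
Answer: $-1633$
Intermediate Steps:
$d = -258$ ($d = \left(-3\right)^{2} \left(-30\right) + 12 = 9 \left(-30\right) + 12 = -270 + 12 = -258$)
$61 \left(-31\right) - d = 61 \left(-31\right) - -258 = -1891 + 258 = -1633$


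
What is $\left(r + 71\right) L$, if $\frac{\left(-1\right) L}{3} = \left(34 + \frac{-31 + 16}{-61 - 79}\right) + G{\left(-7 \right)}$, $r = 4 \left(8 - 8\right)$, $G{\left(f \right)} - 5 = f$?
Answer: $- \frac{191487}{28} \approx -6838.8$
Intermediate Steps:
$G{\left(f \right)} = 5 + f$
$r = 0$ ($r = 4 \cdot 0 = 0$)
$L = - \frac{2697}{28}$ ($L = - 3 \left(\left(34 + \frac{-31 + 16}{-61 - 79}\right) + \left(5 - 7\right)\right) = - 3 \left(\left(34 - \frac{15}{-140}\right) - 2\right) = - 3 \left(\left(34 - - \frac{3}{28}\right) - 2\right) = - 3 \left(\left(34 + \frac{3}{28}\right) - 2\right) = - 3 \left(\frac{955}{28} - 2\right) = \left(-3\right) \frac{899}{28} = - \frac{2697}{28} \approx -96.321$)
$\left(r + 71\right) L = \left(0 + 71\right) \left(- \frac{2697}{28}\right) = 71 \left(- \frac{2697}{28}\right) = - \frac{191487}{28}$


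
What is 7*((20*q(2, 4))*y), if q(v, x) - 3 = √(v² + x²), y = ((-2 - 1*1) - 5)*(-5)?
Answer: 16800 + 11200*√5 ≈ 41844.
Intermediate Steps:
y = 40 (y = ((-2 - 1) - 5)*(-5) = (-3 - 5)*(-5) = -8*(-5) = 40)
q(v, x) = 3 + √(v² + x²)
7*((20*q(2, 4))*y) = 7*((20*(3 + √(2² + 4²)))*40) = 7*((20*(3 + √(4 + 16)))*40) = 7*((20*(3 + √20))*40) = 7*((20*(3 + 2*√5))*40) = 7*((60 + 40*√5)*40) = 7*(2400 + 1600*√5) = 16800 + 11200*√5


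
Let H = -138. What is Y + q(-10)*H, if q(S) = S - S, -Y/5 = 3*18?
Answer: -270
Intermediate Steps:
Y = -270 (Y = -15*18 = -5*54 = -270)
q(S) = 0
Y + q(-10)*H = -270 + 0*(-138) = -270 + 0 = -270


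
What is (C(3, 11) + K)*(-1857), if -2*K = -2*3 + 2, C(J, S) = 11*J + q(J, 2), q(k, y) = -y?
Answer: -61281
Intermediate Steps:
C(J, S) = -2 + 11*J (C(J, S) = 11*J - 1*2 = 11*J - 2 = -2 + 11*J)
K = 2 (K = -(-2*3 + 2)/2 = -(-6 + 2)/2 = -½*(-4) = 2)
(C(3, 11) + K)*(-1857) = ((-2 + 11*3) + 2)*(-1857) = ((-2 + 33) + 2)*(-1857) = (31 + 2)*(-1857) = 33*(-1857) = -61281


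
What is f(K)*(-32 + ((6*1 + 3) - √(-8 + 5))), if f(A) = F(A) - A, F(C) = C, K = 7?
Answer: 0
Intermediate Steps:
f(A) = 0 (f(A) = A - A = 0)
f(K)*(-32 + ((6*1 + 3) - √(-8 + 5))) = 0*(-32 + ((6*1 + 3) - √(-8 + 5))) = 0*(-32 + ((6 + 3) - √(-3))) = 0*(-32 + (9 - I*√3)) = 0*(-23 - I*√3) = 0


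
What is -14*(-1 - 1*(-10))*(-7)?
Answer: 882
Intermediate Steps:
-14*(-1 - 1*(-10))*(-7) = -14*(-1 + 10)*(-7) = -14*9*(-7) = -126*(-7) = 882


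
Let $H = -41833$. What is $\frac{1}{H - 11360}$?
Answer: $- \frac{1}{53193} \approx -1.8799 \cdot 10^{-5}$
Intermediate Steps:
$\frac{1}{H - 11360} = \frac{1}{-41833 - 11360} = \frac{1}{-53193} = - \frac{1}{53193}$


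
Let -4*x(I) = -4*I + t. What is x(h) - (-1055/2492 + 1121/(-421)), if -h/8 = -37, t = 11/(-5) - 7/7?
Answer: 1573100323/5245660 ≈ 299.89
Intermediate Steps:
t = -16/5 (t = 11*(-1/5) - 7*1/7 = -11/5 - 1 = -16/5 ≈ -3.2000)
h = 296 (h = -8*(-37) = 296)
x(I) = 4/5 + I (x(I) = -(-4*I - 16/5)/4 = -(-16/5 - 4*I)/4 = 4/5 + I)
x(h) - (-1055/2492 + 1121/(-421)) = (4/5 + 296) - (-1055/2492 + 1121/(-421)) = 1484/5 - (-1055*1/2492 + 1121*(-1/421)) = 1484/5 - (-1055/2492 - 1121/421) = 1484/5 - 1*(-3237687/1049132) = 1484/5 + 3237687/1049132 = 1573100323/5245660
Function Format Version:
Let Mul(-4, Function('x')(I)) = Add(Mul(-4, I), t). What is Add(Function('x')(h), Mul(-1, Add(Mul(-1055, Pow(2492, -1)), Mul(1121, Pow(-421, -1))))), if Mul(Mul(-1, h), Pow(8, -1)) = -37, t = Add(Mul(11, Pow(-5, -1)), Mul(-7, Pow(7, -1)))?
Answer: Rational(1573100323, 5245660) ≈ 299.89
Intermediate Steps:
t = Rational(-16, 5) (t = Add(Mul(11, Rational(-1, 5)), Mul(-7, Rational(1, 7))) = Add(Rational(-11, 5), -1) = Rational(-16, 5) ≈ -3.2000)
h = 296 (h = Mul(-8, -37) = 296)
Function('x')(I) = Add(Rational(4, 5), I) (Function('x')(I) = Mul(Rational(-1, 4), Add(Mul(-4, I), Rational(-16, 5))) = Mul(Rational(-1, 4), Add(Rational(-16, 5), Mul(-4, I))) = Add(Rational(4, 5), I))
Add(Function('x')(h), Mul(-1, Add(Mul(-1055, Pow(2492, -1)), Mul(1121, Pow(-421, -1))))) = Add(Add(Rational(4, 5), 296), Mul(-1, Add(Mul(-1055, Pow(2492, -1)), Mul(1121, Pow(-421, -1))))) = Add(Rational(1484, 5), Mul(-1, Add(Mul(-1055, Rational(1, 2492)), Mul(1121, Rational(-1, 421))))) = Add(Rational(1484, 5), Mul(-1, Add(Rational(-1055, 2492), Rational(-1121, 421)))) = Add(Rational(1484, 5), Mul(-1, Rational(-3237687, 1049132))) = Add(Rational(1484, 5), Rational(3237687, 1049132)) = Rational(1573100323, 5245660)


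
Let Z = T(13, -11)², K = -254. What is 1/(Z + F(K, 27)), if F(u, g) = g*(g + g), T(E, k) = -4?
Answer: 1/1474 ≈ 0.00067843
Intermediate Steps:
F(u, g) = 2*g² (F(u, g) = g*(2*g) = 2*g²)
Z = 16 (Z = (-4)² = 16)
1/(Z + F(K, 27)) = 1/(16 + 2*27²) = 1/(16 + 2*729) = 1/(16 + 1458) = 1/1474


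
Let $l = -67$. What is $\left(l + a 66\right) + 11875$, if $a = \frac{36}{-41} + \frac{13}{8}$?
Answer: $\frac{1944597}{164} \approx 11857.0$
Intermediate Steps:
$a = \frac{245}{328}$ ($a = 36 \left(- \frac{1}{41}\right) + 13 \cdot \frac{1}{8} = - \frac{36}{41} + \frac{13}{8} = \frac{245}{328} \approx 0.74695$)
$\left(l + a 66\right) + 11875 = \left(-67 + \frac{245}{328} \cdot 66\right) + 11875 = \left(-67 + \frac{8085}{164}\right) + 11875 = - \frac{2903}{164} + 11875 = \frac{1944597}{164}$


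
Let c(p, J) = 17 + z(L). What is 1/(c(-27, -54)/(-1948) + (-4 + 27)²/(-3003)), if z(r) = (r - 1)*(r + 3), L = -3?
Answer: -5849844/1081543 ≈ -5.4088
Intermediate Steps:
z(r) = (-1 + r)*(3 + r)
c(p, J) = 17 (c(p, J) = 17 + (-3 + (-3)² + 2*(-3)) = 17 + (-3 + 9 - 6) = 17 + 0 = 17)
1/(c(-27, -54)/(-1948) + (-4 + 27)²/(-3003)) = 1/(17/(-1948) + (-4 + 27)²/(-3003)) = 1/(17*(-1/1948) + 23²*(-1/3003)) = 1/(-17/1948 + 529*(-1/3003)) = 1/(-17/1948 - 529/3003) = 1/(-1081543/5849844) = -5849844/1081543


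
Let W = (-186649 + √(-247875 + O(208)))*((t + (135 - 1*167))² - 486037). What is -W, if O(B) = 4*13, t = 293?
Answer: -78003603484 + 417916*I*√247823 ≈ -7.8004e+10 + 2.0805e+8*I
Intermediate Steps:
O(B) = 52
W = 78003603484 - 417916*I*√247823 (W = (-186649 + √(-247875 + 52))*((293 + (135 - 1*167))² - 486037) = (-186649 + √(-247823))*((293 + (135 - 167))² - 486037) = (-186649 + I*√247823)*((293 - 32)² - 486037) = (-186649 + I*√247823)*(261² - 486037) = (-186649 + I*√247823)*(68121 - 486037) = (-186649 + I*√247823)*(-417916) = 78003603484 - 417916*I*√247823 ≈ 7.8004e+10 - 2.0805e+8*I)
-W = -(78003603484 - 417916*I*√247823) = -78003603484 + 417916*I*√247823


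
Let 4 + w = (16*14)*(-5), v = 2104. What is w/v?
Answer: -281/526 ≈ -0.53422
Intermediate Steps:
w = -1124 (w = -4 + (16*14)*(-5) = -4 + 224*(-5) = -4 - 1120 = -1124)
w/v = -1124/2104 = -1124*1/2104 = -281/526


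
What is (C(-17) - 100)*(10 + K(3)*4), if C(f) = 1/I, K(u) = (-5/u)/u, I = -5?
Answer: -2338/3 ≈ -779.33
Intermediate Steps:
K(u) = -5/u**2
C(f) = -1/5 (C(f) = 1/(-5) = -1/5)
(C(-17) - 100)*(10 + K(3)*4) = (-1/5 - 100)*(10 - 5/3**2*4) = -501*(10 - 5*1/9*4)/5 = -501*(10 - 5/9*4)/5 = -501*(10 - 20/9)/5 = -501/5*70/9 = -2338/3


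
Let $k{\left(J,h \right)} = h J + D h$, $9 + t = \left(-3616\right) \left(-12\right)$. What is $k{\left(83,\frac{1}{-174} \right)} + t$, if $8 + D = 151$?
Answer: $\frac{3774208}{87} \approx 43382.0$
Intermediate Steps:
$t = 43383$ ($t = -9 - -43392 = -9 + 43392 = 43383$)
$D = 143$ ($D = -8 + 151 = 143$)
$k{\left(J,h \right)} = 143 h + J h$ ($k{\left(J,h \right)} = h J + 143 h = J h + 143 h = 143 h + J h$)
$k{\left(83,\frac{1}{-174} \right)} + t = \frac{143 + 83}{-174} + 43383 = \left(- \frac{1}{174}\right) 226 + 43383 = - \frac{113}{87} + 43383 = \frac{3774208}{87}$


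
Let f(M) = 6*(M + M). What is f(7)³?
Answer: 592704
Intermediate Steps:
f(M) = 12*M (f(M) = 6*(2*M) = 12*M)
f(7)³ = (12*7)³ = 84³ = 592704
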